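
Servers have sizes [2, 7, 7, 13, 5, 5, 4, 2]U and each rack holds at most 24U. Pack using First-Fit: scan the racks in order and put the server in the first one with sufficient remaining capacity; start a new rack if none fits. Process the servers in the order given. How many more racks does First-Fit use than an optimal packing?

First-Fit: [2,7,7,5,2] [13,5,4] → 2 racks.
Total size 45U; any packing needs at least ⌈45/24⌉ = 2 racks.
So 2 is already optimal.

0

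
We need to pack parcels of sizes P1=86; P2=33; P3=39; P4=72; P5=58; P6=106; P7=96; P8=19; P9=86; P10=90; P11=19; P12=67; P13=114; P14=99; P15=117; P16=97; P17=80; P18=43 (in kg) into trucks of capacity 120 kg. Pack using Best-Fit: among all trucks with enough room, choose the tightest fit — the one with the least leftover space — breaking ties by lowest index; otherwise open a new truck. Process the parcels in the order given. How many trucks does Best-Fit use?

Put P1 (86 kg) in truck 1; 34 kg remain.
Put P2 (33 kg) in truck 1; 1 kg remain.
Put P3 (39 kg) in truck 2; 81 kg remain.
Put P4 (72 kg) in truck 2; 9 kg remain.
Put P5 (58 kg) in truck 3; 62 kg remain.
Put P6 (106 kg) in truck 4; 14 kg remain.
Put P7 (96 kg) in truck 5; 24 kg remain.
Put P8 (19 kg) in truck 5; 5 kg remain.
Put P9 (86 kg) in truck 6; 34 kg remain.
Put P10 (90 kg) in truck 7; 30 kg remain.
Put P11 (19 kg) in truck 7; 11 kg remain.
Put P12 (67 kg) in truck 8; 53 kg remain.
Put P13 (114 kg) in truck 9; 6 kg remain.
Put P14 (99 kg) in truck 10; 21 kg remain.
Put P15 (117 kg) in truck 11; 3 kg remain.
Put P16 (97 kg) in truck 12; 23 kg remain.
Put P17 (80 kg) in truck 13; 40 kg remain.
Put P18 (43 kg) in truck 8; 10 kg remain.

13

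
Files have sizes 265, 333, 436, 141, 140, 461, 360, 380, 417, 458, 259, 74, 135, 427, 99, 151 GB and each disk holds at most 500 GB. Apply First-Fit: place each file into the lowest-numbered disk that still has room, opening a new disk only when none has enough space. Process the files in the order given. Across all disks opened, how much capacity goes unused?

265 GB → disk 1 (remaining 235 GB)
333 GB → disk 2 (remaining 167 GB)
436 GB → disk 3 (remaining 64 GB)
141 GB → disk 1 (remaining 94 GB)
140 GB → disk 2 (remaining 27 GB)
461 GB → disk 4 (remaining 39 GB)
360 GB → disk 5 (remaining 140 GB)
380 GB → disk 6 (remaining 120 GB)
417 GB → disk 7 (remaining 83 GB)
458 GB → disk 8 (remaining 42 GB)
259 GB → disk 9 (remaining 241 GB)
74 GB → disk 1 (remaining 20 GB)
135 GB → disk 5 (remaining 5 GB)
427 GB → disk 10 (remaining 73 GB)
99 GB → disk 6 (remaining 21 GB)
151 GB → disk 9 (remaining 90 GB)
10 disks × 500 GB = 5000 GB; used 4536 GB; unused 464 GB.

464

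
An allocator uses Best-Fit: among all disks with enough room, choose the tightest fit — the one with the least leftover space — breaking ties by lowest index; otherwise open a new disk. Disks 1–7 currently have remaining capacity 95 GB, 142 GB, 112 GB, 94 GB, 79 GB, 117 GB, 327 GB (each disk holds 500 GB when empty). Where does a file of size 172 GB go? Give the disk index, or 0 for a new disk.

7

Disks with room: disk 7 (327 GB).
Tightest fit is disk 7 with 327 GB free.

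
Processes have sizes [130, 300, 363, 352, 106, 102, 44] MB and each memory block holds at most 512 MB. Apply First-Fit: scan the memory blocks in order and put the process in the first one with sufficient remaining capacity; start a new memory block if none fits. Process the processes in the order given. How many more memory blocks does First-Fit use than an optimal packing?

0

First-Fit: [130,300,44] [363,106] [352,102] → 3 memory blocks.
Total size 1397 MB; any packing needs at least ⌈1397/512⌉ = 3 memory blocks.
So 3 is already optimal.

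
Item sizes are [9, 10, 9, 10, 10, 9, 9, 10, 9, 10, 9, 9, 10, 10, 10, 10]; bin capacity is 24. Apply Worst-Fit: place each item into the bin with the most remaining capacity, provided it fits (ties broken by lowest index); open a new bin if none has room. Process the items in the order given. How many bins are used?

9 → bin 1 (remaining 15)
10 → bin 1 (remaining 5)
9 → bin 2 (remaining 15)
10 → bin 2 (remaining 5)
10 → bin 3 (remaining 14)
9 → bin 3 (remaining 5)
9 → bin 4 (remaining 15)
10 → bin 4 (remaining 5)
9 → bin 5 (remaining 15)
10 → bin 5 (remaining 5)
9 → bin 6 (remaining 15)
9 → bin 6 (remaining 6)
10 → bin 7 (remaining 14)
10 → bin 7 (remaining 4)
10 → bin 8 (remaining 14)
10 → bin 8 (remaining 4)
Final bins: [9,10] [9,10] [10,9] [9,10] [9,10] [9,9] [10,10] [10,10].

8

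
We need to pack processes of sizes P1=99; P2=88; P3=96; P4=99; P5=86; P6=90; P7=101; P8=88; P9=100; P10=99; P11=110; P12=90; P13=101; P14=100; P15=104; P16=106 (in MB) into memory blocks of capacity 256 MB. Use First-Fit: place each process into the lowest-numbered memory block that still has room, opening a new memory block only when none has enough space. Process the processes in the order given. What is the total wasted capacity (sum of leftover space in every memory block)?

491

Put P1 (99 MB) in memory block 1; 157 MB remain.
Put P2 (88 MB) in memory block 1; 69 MB remain.
Put P3 (96 MB) in memory block 2; 160 MB remain.
Put P4 (99 MB) in memory block 2; 61 MB remain.
Put P5 (86 MB) in memory block 3; 170 MB remain.
Put P6 (90 MB) in memory block 3; 80 MB remain.
Put P7 (101 MB) in memory block 4; 155 MB remain.
Put P8 (88 MB) in memory block 4; 67 MB remain.
Put P9 (100 MB) in memory block 5; 156 MB remain.
Put P10 (99 MB) in memory block 5; 57 MB remain.
Put P11 (110 MB) in memory block 6; 146 MB remain.
Put P12 (90 MB) in memory block 6; 56 MB remain.
Put P13 (101 MB) in memory block 7; 155 MB remain.
Put P14 (100 MB) in memory block 7; 55 MB remain.
Put P15 (104 MB) in memory block 8; 152 MB remain.
Put P16 (106 MB) in memory block 8; 46 MB remain.
8 memory blocks × 256 MB = 2048 MB; used 1557 MB; unused 491 MB.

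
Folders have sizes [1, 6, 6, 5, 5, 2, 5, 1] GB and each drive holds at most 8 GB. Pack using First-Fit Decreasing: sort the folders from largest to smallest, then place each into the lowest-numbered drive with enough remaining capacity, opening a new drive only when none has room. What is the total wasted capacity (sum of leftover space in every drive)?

9

Sorted descending: 6, 6, 5, 5, 5, 2, 1, 1.
6 GB → drive 1 (remaining 2 GB)
6 GB → drive 2 (remaining 2 GB)
5 GB → drive 3 (remaining 3 GB)
5 GB → drive 4 (remaining 3 GB)
5 GB → drive 5 (remaining 3 GB)
2 GB → drive 1 (remaining 0 GB)
1 GB → drive 2 (remaining 1 GB)
1 GB → drive 2 (remaining 0 GB)
5 drives × 8 GB = 40 GB; used 31 GB; unused 9 GB.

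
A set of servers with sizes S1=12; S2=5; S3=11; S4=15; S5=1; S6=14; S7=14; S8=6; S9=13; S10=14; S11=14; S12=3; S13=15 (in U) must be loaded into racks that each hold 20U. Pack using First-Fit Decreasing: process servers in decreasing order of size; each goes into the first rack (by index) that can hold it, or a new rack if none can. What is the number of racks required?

Sorted descending: 15, 15, 14, 14, 14, 14, 13, 12, 11, 6, 5, 3, 1.
Put 15U in rack 1; 5U remain.
Put 15U in rack 2; 5U remain.
Put 14U in rack 3; 6U remain.
Put 14U in rack 4; 6U remain.
Put 14U in rack 5; 6U remain.
Put 14U in rack 6; 6U remain.
Put 13U in rack 7; 7U remain.
Put 12U in rack 8; 8U remain.
Put 11U in rack 9; 9U remain.
Put 6U in rack 3; 0U remain.
Put 5U in rack 1; 0U remain.
Put 3U in rack 2; 2U remain.
Put 1U in rack 2; 1U remain.
Final racks: [15,5] [15,3,1] [14,6] [14] [14] [14] [13] [12] [11].

9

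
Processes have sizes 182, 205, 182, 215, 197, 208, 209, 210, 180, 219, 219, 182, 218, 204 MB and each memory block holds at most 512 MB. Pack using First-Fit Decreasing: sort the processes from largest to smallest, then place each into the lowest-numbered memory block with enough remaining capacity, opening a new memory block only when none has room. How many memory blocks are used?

Sorted descending: 219, 219, 218, 215, 210, 209, 208, 205, 204, 197, 182, 182, 182, 180.
Put 219 MB in memory block 1; 293 MB remain.
Put 219 MB in memory block 1; 74 MB remain.
Put 218 MB in memory block 2; 294 MB remain.
Put 215 MB in memory block 2; 79 MB remain.
Put 210 MB in memory block 3; 302 MB remain.
Put 209 MB in memory block 3; 93 MB remain.
Put 208 MB in memory block 4; 304 MB remain.
Put 205 MB in memory block 4; 99 MB remain.
Put 204 MB in memory block 5; 308 MB remain.
Put 197 MB in memory block 5; 111 MB remain.
Put 182 MB in memory block 6; 330 MB remain.
Put 182 MB in memory block 6; 148 MB remain.
Put 182 MB in memory block 7; 330 MB remain.
Put 180 MB in memory block 7; 150 MB remain.

7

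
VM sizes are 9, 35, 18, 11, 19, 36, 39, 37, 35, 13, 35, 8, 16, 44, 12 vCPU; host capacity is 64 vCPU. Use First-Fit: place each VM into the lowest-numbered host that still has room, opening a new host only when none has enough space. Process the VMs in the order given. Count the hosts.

8 hosts

9 vCPU → host 1 (remaining 55 vCPU)
35 vCPU → host 1 (remaining 20 vCPU)
18 vCPU → host 1 (remaining 2 vCPU)
11 vCPU → host 2 (remaining 53 vCPU)
19 vCPU → host 2 (remaining 34 vCPU)
36 vCPU → host 3 (remaining 28 vCPU)
39 vCPU → host 4 (remaining 25 vCPU)
37 vCPU → host 5 (remaining 27 vCPU)
35 vCPU → host 6 (remaining 29 vCPU)
13 vCPU → host 2 (remaining 21 vCPU)
35 vCPU → host 7 (remaining 29 vCPU)
8 vCPU → host 2 (remaining 13 vCPU)
16 vCPU → host 3 (remaining 12 vCPU)
44 vCPU → host 8 (remaining 20 vCPU)
12 vCPU → host 2 (remaining 1 vCPU)
Final hosts: [9,35,18] [11,19,13,8,12] [36,16] [39] [37] [35] [35] [44].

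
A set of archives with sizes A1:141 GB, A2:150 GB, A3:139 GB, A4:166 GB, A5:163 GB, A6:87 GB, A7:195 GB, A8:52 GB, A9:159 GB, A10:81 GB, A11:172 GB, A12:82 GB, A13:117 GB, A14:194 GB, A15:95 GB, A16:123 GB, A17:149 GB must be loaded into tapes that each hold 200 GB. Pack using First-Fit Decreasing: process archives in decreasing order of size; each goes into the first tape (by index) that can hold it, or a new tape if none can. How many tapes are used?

14 tapes

Sorted descending: 195, 194, 172, 166, 163, 159, 150, 149, 141, 139, 123, 117, 95, 87, 82, 81, 52.
Put 195 GB in tape 1; 5 GB remain.
Put 194 GB in tape 2; 6 GB remain.
Put 172 GB in tape 3; 28 GB remain.
Put 166 GB in tape 4; 34 GB remain.
Put 163 GB in tape 5; 37 GB remain.
Put 159 GB in tape 6; 41 GB remain.
Put 150 GB in tape 7; 50 GB remain.
Put 149 GB in tape 8; 51 GB remain.
Put 141 GB in tape 9; 59 GB remain.
Put 139 GB in tape 10; 61 GB remain.
Put 123 GB in tape 11; 77 GB remain.
Put 117 GB in tape 12; 83 GB remain.
Put 95 GB in tape 13; 105 GB remain.
Put 87 GB in tape 13; 18 GB remain.
Put 82 GB in tape 12; 1 GB remain.
Put 81 GB in tape 14; 119 GB remain.
Put 52 GB in tape 9; 7 GB remain.
Final tapes: [195] [194] [172] [166] [163] [159] [150] [149] [141,52] [139] [123] [117,82] [95,87] [81].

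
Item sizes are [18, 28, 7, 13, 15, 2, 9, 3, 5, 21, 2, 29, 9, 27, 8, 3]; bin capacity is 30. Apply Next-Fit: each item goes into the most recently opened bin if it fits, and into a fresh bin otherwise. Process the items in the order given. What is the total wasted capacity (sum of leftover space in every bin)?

bin 1: place 18, 12 left
bin 2: place 28, 2 left
bin 3: place 7, 23 left
bin 3: place 13, 10 left
bin 4: place 15, 15 left
bin 4: place 2, 13 left
bin 4: place 9, 4 left
bin 4: place 3, 1 left
bin 5: place 5, 25 left
bin 5: place 21, 4 left
bin 5: place 2, 2 left
bin 6: place 29, 1 left
bin 7: place 9, 21 left
bin 8: place 27, 3 left
bin 9: place 8, 22 left
bin 9: place 3, 19 left
9 bins × 30 = 270; used 199; unused 71.

71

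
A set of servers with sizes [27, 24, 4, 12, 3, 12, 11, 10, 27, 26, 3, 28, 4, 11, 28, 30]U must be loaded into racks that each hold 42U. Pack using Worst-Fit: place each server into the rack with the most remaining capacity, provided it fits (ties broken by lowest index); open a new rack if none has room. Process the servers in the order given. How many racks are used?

8 racks

rack 1: place 27U, 15U left
rack 2: place 24U, 18U left
rack 2: place 4U, 14U left
rack 1: place 12U, 3U left
rack 2: place 3U, 11U left
rack 3: place 12U, 30U left
rack 3: place 11U, 19U left
rack 3: place 10U, 9U left
rack 4: place 27U, 15U left
rack 5: place 26U, 16U left
rack 5: place 3U, 13U left
rack 6: place 28U, 14U left
rack 4: place 4U, 11U left
rack 6: place 11U, 3U left
rack 7: place 28U, 14U left
rack 8: place 30U, 12U left
Final racks: [27,12] [24,4,3] [12,11,10] [27,4] [26,3] [28,11] [28] [30].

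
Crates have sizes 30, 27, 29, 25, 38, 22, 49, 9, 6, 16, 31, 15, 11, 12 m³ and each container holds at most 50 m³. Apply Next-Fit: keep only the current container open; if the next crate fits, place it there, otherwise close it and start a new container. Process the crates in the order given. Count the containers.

10

Put 30 m³ in container 1; 20 m³ remain.
Put 27 m³ in container 2; 23 m³ remain.
Put 29 m³ in container 3; 21 m³ remain.
Put 25 m³ in container 4; 25 m³ remain.
Put 38 m³ in container 5; 12 m³ remain.
Put 22 m³ in container 6; 28 m³ remain.
Put 49 m³ in container 7; 1 m³ remain.
Put 9 m³ in container 8; 41 m³ remain.
Put 6 m³ in container 8; 35 m³ remain.
Put 16 m³ in container 8; 19 m³ remain.
Put 31 m³ in container 9; 19 m³ remain.
Put 15 m³ in container 9; 4 m³ remain.
Put 11 m³ in container 10; 39 m³ remain.
Put 12 m³ in container 10; 27 m³ remain.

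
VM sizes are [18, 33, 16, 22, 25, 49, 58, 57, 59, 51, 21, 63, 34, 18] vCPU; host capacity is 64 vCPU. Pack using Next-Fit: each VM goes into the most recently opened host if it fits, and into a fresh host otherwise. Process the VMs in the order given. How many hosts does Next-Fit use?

10 hosts

Put 18 vCPU in host 1; 46 vCPU remain.
Put 33 vCPU in host 1; 13 vCPU remain.
Put 16 vCPU in host 2; 48 vCPU remain.
Put 22 vCPU in host 2; 26 vCPU remain.
Put 25 vCPU in host 2; 1 vCPU remain.
Put 49 vCPU in host 3; 15 vCPU remain.
Put 58 vCPU in host 4; 6 vCPU remain.
Put 57 vCPU in host 5; 7 vCPU remain.
Put 59 vCPU in host 6; 5 vCPU remain.
Put 51 vCPU in host 7; 13 vCPU remain.
Put 21 vCPU in host 8; 43 vCPU remain.
Put 63 vCPU in host 9; 1 vCPU remain.
Put 34 vCPU in host 10; 30 vCPU remain.
Put 18 vCPU in host 10; 12 vCPU remain.
Final hosts: [18,33] [16,22,25] [49] [58] [57] [59] [51] [21] [63] [34,18].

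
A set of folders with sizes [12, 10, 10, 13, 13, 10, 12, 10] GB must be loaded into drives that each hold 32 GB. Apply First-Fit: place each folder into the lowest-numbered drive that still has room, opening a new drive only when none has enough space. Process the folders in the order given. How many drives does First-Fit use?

drive 1: place 12 GB, 20 GB left
drive 1: place 10 GB, 10 GB left
drive 1: place 10 GB, 0 GB left
drive 2: place 13 GB, 19 GB left
drive 2: place 13 GB, 6 GB left
drive 3: place 10 GB, 22 GB left
drive 3: place 12 GB, 10 GB left
drive 3: place 10 GB, 0 GB left
Final drives: [12,10,10] [13,13] [10,12,10].

3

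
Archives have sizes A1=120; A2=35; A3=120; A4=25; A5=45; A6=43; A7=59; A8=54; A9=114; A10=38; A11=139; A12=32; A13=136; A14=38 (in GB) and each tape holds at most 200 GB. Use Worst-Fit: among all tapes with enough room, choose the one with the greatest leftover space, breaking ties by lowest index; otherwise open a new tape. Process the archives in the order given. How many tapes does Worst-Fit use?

6

tape 1: place A1 (120 GB), 80 GB left
tape 1: place A2 (35 GB), 45 GB left
tape 2: place A3 (120 GB), 80 GB left
tape 2: place A4 (25 GB), 55 GB left
tape 2: place A5 (45 GB), 10 GB left
tape 1: place A6 (43 GB), 2 GB left
tape 3: place A7 (59 GB), 141 GB left
tape 3: place A8 (54 GB), 87 GB left
tape 4: place A9 (114 GB), 86 GB left
tape 3: place A10 (38 GB), 49 GB left
tape 5: place A11 (139 GB), 61 GB left
tape 4: place A12 (32 GB), 54 GB left
tape 6: place A13 (136 GB), 64 GB left
tape 6: place A14 (38 GB), 26 GB left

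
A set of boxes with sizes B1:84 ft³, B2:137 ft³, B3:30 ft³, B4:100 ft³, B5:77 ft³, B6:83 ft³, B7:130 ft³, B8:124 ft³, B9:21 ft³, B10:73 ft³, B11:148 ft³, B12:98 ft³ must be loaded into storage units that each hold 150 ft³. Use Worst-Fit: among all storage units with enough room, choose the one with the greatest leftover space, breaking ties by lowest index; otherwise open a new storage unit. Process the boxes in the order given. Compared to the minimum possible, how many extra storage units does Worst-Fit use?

1

Worst-Fit: [84,30] [137] [100] [77,21] [83] [130] [124] [73] [148] [98] → 10 storage units.
9 boxes exceed 75 ft³ (half the capacity), and no two of those can share a storage unit, so at least 9 storage units are needed.
An optimal packing achieves that bound: [148] [137] [130] [124,21] [100,30] [98] [84] [83] [77,73] → 9 storage units.
Excess: 10 − 9 = 1.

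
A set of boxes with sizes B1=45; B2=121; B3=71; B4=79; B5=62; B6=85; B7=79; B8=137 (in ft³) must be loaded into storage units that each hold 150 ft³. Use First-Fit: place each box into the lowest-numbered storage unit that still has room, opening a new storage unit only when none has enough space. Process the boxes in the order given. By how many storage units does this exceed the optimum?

1

First-Fit: [45,71] [121] [79,62] [85] [79] [137] → 6 storage units.
Total size 679 ft³; any packing needs at least ⌈679/150⌉ = 5 storage units.
An optimal packing achieves that bound: [137] [121] [85,62] [79,71] [79,45] → 5 storage units.
Excess: 6 − 5 = 1.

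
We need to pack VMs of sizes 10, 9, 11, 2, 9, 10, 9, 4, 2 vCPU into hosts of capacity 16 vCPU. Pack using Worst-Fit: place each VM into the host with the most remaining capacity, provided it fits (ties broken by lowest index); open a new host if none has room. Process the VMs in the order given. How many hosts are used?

6

host 1: place 10 vCPU, 6 vCPU left
host 2: place 9 vCPU, 7 vCPU left
host 3: place 11 vCPU, 5 vCPU left
host 2: place 2 vCPU, 5 vCPU left
host 4: place 9 vCPU, 7 vCPU left
host 5: place 10 vCPU, 6 vCPU left
host 6: place 9 vCPU, 7 vCPU left
host 4: place 4 vCPU, 3 vCPU left
host 6: place 2 vCPU, 5 vCPU left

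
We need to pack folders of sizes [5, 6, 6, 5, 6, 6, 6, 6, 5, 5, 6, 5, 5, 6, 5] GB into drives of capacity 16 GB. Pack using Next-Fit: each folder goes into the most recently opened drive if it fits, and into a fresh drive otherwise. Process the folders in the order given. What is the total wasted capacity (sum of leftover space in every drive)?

Put 5 GB in drive 1; 11 GB remain.
Put 6 GB in drive 1; 5 GB remain.
Put 6 GB in drive 2; 10 GB remain.
Put 5 GB in drive 2; 5 GB remain.
Put 6 GB in drive 3; 10 GB remain.
Put 6 GB in drive 3; 4 GB remain.
Put 6 GB in drive 4; 10 GB remain.
Put 6 GB in drive 4; 4 GB remain.
Put 5 GB in drive 5; 11 GB remain.
Put 5 GB in drive 5; 6 GB remain.
Put 6 GB in drive 5; 0 GB remain.
Put 5 GB in drive 6; 11 GB remain.
Put 5 GB in drive 6; 6 GB remain.
Put 6 GB in drive 6; 0 GB remain.
Put 5 GB in drive 7; 11 GB remain.
7 drives × 16 GB = 112 GB; used 83 GB; unused 29 GB.

29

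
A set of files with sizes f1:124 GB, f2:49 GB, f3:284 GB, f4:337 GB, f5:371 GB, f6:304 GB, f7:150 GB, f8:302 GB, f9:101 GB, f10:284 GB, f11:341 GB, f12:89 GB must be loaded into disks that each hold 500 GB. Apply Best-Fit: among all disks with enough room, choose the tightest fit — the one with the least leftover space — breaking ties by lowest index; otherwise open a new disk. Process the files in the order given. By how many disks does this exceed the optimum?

Best-Fit: [124,49,284] [337,150] [371,101] [304] [302] [284] [341,89] → 7 disks.
7 files exceed 250 GB (half the capacity), and no two of those can share a disk, so at least 7 disks are needed.
So 7 is already optimal.

0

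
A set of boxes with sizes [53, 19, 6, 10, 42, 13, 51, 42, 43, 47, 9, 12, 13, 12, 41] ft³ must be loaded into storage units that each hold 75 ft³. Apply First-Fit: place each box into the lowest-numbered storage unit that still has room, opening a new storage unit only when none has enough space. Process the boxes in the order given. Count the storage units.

7

Put 53 ft³ in storage unit 1; 22 ft³ remain.
Put 19 ft³ in storage unit 1; 3 ft³ remain.
Put 6 ft³ in storage unit 2; 69 ft³ remain.
Put 10 ft³ in storage unit 2; 59 ft³ remain.
Put 42 ft³ in storage unit 2; 17 ft³ remain.
Put 13 ft³ in storage unit 2; 4 ft³ remain.
Put 51 ft³ in storage unit 3; 24 ft³ remain.
Put 42 ft³ in storage unit 4; 33 ft³ remain.
Put 43 ft³ in storage unit 5; 32 ft³ remain.
Put 47 ft³ in storage unit 6; 28 ft³ remain.
Put 9 ft³ in storage unit 3; 15 ft³ remain.
Put 12 ft³ in storage unit 3; 3 ft³ remain.
Put 13 ft³ in storage unit 4; 20 ft³ remain.
Put 12 ft³ in storage unit 4; 8 ft³ remain.
Put 41 ft³ in storage unit 7; 34 ft³ remain.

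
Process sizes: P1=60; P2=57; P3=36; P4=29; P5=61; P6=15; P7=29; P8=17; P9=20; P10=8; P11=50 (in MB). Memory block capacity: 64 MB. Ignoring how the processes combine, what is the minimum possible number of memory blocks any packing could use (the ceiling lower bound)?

6 memory blocks

Total size = 60 + 57 + 36 + 29 + 61 + 15 + 29 + 17 + 20 + 8 + 50 = 382 MB.
⌈382 / 64⌉ = 6.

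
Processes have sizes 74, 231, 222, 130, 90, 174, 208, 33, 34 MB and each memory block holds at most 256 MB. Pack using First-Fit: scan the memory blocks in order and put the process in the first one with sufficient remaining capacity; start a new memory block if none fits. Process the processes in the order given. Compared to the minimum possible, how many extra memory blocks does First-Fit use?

First-Fit: [74,130,33] [231] [222,34] [90] [174] [208] → 6 memory blocks.
Total size 1196 MB; any packing needs at least ⌈1196/256⌉ = 5 memory blocks.
An optimal packing achieves that bound: [231] [222,34] [208,33] [174,74] [130,90] → 5 memory blocks.
Excess: 6 − 5 = 1.

1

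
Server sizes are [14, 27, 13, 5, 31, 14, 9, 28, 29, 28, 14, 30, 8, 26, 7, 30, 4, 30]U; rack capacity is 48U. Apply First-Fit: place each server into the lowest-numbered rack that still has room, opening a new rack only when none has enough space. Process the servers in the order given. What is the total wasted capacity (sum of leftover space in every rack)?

133

Put 14U in rack 1; 34U remain.
Put 27U in rack 1; 7U remain.
Put 13U in rack 2; 35U remain.
Put 5U in rack 1; 2U remain.
Put 31U in rack 2; 4U remain.
Put 14U in rack 3; 34U remain.
Put 9U in rack 3; 25U remain.
Put 28U in rack 4; 20U remain.
Put 29U in rack 5; 19U remain.
Put 28U in rack 6; 20U remain.
Put 14U in rack 3; 11U remain.
Put 30U in rack 7; 18U remain.
Put 8U in rack 3; 3U remain.
Put 26U in rack 8; 22U remain.
Put 7U in rack 4; 13U remain.
Put 30U in rack 9; 18U remain.
Put 4U in rack 2; 0U remain.
Put 30U in rack 10; 18U remain.
10 racks × 48U = 480U; used 347U; unused 133U.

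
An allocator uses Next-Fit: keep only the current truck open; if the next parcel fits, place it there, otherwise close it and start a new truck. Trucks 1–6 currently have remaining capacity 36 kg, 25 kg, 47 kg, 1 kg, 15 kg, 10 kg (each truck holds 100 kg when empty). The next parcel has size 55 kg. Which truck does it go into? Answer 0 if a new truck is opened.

Next-Fit only looks at truck 6, which has 10 kg free.
55 kg does not fit, so a new truck is opened.

0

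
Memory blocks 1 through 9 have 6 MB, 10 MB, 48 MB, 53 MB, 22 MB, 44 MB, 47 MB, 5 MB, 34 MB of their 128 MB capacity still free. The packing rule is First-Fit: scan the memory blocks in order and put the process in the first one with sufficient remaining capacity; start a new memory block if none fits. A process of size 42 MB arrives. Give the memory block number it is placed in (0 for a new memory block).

Memory blocks with room: memory block 3 (48 MB), memory block 4 (53 MB), memory block 6 (44 MB), memory block 7 (47 MB).
The first with room is memory block 3.

3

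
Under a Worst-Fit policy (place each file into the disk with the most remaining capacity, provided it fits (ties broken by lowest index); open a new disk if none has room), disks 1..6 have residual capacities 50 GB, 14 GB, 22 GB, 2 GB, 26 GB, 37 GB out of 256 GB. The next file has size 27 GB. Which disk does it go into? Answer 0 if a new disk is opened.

Disks with room: disk 1 (50 GB), disk 6 (37 GB).
Most room is disk 1 with 50 GB free.

1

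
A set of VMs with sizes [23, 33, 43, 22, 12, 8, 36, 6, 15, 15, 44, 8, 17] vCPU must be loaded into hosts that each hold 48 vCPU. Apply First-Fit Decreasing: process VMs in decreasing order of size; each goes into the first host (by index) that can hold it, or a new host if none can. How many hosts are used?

7 hosts

Sorted descending: 44, 43, 36, 33, 23, 22, 17, 15, 15, 12, 8, 8, 6.
Put 44 vCPU in host 1; 4 vCPU remain.
Put 43 vCPU in host 2; 5 vCPU remain.
Put 36 vCPU in host 3; 12 vCPU remain.
Put 33 vCPU in host 4; 15 vCPU remain.
Put 23 vCPU in host 5; 25 vCPU remain.
Put 22 vCPU in host 5; 3 vCPU remain.
Put 17 vCPU in host 6; 31 vCPU remain.
Put 15 vCPU in host 4; 0 vCPU remain.
Put 15 vCPU in host 6; 16 vCPU remain.
Put 12 vCPU in host 3; 0 vCPU remain.
Put 8 vCPU in host 6; 8 vCPU remain.
Put 8 vCPU in host 6; 0 vCPU remain.
Put 6 vCPU in host 7; 42 vCPU remain.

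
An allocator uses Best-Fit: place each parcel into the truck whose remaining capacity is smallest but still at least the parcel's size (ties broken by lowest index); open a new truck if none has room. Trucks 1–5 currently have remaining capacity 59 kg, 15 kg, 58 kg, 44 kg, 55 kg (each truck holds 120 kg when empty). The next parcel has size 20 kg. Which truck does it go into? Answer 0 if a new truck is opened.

Trucks with room: truck 1 (59 kg), truck 3 (58 kg), truck 4 (44 kg), truck 5 (55 kg).
Tightest fit is truck 4 with 44 kg free.

4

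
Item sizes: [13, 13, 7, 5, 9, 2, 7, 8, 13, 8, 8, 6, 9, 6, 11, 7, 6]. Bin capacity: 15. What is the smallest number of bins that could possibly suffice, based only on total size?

10

Total size = 13 + 13 + 7 + 5 + 9 + 2 + 7 + 8 + 13 + 8 + 8 + 6 + 9 + 6 + 11 + 7 + 6 = 138.
⌈138 / 15⌉ = 10.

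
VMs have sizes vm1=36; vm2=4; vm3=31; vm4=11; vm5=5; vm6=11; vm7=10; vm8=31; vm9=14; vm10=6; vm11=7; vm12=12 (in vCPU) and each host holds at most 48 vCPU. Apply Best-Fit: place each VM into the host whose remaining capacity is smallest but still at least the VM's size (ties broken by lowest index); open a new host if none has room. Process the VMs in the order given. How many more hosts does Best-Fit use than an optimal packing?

Best-Fit: [36,4,6] [31,11,5] [11,10,7,12] [31,14] → 4 hosts.
Total size 178 vCPU; any packing needs at least ⌈178/48⌉ = 4 hosts.
So 4 is already optimal.

0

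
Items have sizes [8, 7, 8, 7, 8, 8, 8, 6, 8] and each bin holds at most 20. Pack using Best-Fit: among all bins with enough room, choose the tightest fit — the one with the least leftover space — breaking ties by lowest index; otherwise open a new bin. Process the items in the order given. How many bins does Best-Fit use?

5 bins

8 → bin 1 (remaining 12)
7 → bin 1 (remaining 5)
8 → bin 2 (remaining 12)
7 → bin 2 (remaining 5)
8 → bin 3 (remaining 12)
8 → bin 3 (remaining 4)
8 → bin 4 (remaining 12)
6 → bin 4 (remaining 6)
8 → bin 5 (remaining 12)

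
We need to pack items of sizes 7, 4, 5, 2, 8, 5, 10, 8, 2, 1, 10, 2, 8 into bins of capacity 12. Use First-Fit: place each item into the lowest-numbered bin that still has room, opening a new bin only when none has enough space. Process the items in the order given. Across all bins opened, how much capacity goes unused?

Put 7 in bin 1; 5 remain.
Put 4 in bin 1; 1 remain.
Put 5 in bin 2; 7 remain.
Put 2 in bin 2; 5 remain.
Put 8 in bin 3; 4 remain.
Put 5 in bin 2; 0 remain.
Put 10 in bin 4; 2 remain.
Put 8 in bin 5; 4 remain.
Put 2 in bin 3; 2 remain.
Put 1 in bin 1; 0 remain.
Put 10 in bin 6; 2 remain.
Put 2 in bin 3; 0 remain.
Put 8 in bin 7; 4 remain.
7 bins × 12 = 84; used 72; unused 12.

12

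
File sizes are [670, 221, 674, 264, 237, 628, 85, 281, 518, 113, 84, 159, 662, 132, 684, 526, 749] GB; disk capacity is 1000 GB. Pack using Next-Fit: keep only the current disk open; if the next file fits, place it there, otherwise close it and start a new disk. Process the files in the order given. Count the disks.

670 GB → disk 1 (remaining 330 GB)
221 GB → disk 1 (remaining 109 GB)
674 GB → disk 2 (remaining 326 GB)
264 GB → disk 2 (remaining 62 GB)
237 GB → disk 3 (remaining 763 GB)
628 GB → disk 3 (remaining 135 GB)
85 GB → disk 3 (remaining 50 GB)
281 GB → disk 4 (remaining 719 GB)
518 GB → disk 4 (remaining 201 GB)
113 GB → disk 4 (remaining 88 GB)
84 GB → disk 4 (remaining 4 GB)
159 GB → disk 5 (remaining 841 GB)
662 GB → disk 5 (remaining 179 GB)
132 GB → disk 5 (remaining 47 GB)
684 GB → disk 6 (remaining 316 GB)
526 GB → disk 7 (remaining 474 GB)
749 GB → disk 8 (remaining 251 GB)

8 disks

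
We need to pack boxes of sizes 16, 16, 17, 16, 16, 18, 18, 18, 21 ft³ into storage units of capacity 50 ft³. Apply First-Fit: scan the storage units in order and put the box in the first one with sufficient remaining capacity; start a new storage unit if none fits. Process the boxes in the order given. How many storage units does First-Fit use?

4

16 ft³ → storage unit 1 (remaining 34 ft³)
16 ft³ → storage unit 1 (remaining 18 ft³)
17 ft³ → storage unit 1 (remaining 1 ft³)
16 ft³ → storage unit 2 (remaining 34 ft³)
16 ft³ → storage unit 2 (remaining 18 ft³)
18 ft³ → storage unit 2 (remaining 0 ft³)
18 ft³ → storage unit 3 (remaining 32 ft³)
18 ft³ → storage unit 3 (remaining 14 ft³)
21 ft³ → storage unit 4 (remaining 29 ft³)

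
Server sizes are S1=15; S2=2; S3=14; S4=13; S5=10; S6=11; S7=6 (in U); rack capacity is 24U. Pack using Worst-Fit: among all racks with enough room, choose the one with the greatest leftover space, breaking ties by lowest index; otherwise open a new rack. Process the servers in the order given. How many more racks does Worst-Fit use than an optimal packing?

1

Worst-Fit: [15,2] [14] [13,10] [11,6] → 4 racks.
Total size 71U; any packing needs at least ⌈71/24⌉ = 3 racks.
An optimal packing achieves that bound: [15,6,2] [14,10] [13,11] → 3 racks.
Excess: 4 − 3 = 1.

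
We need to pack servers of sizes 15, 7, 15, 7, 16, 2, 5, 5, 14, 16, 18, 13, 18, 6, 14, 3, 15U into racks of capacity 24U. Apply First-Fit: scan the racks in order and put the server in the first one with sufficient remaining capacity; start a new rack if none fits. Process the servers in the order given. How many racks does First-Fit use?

10 racks

Put 15U in rack 1; 9U remain.
Put 7U in rack 1; 2U remain.
Put 15U in rack 2; 9U remain.
Put 7U in rack 2; 2U remain.
Put 16U in rack 3; 8U remain.
Put 2U in rack 1; 0U remain.
Put 5U in rack 3; 3U remain.
Put 5U in rack 4; 19U remain.
Put 14U in rack 4; 5U remain.
Put 16U in rack 5; 8U remain.
Put 18U in rack 6; 6U remain.
Put 13U in rack 7; 11U remain.
Put 18U in rack 8; 6U remain.
Put 6U in rack 5; 2U remain.
Put 14U in rack 9; 10U remain.
Put 3U in rack 3; 0U remain.
Put 15U in rack 10; 9U remain.
Final racks: [15,7,2] [15,7] [16,5,3] [5,14] [16,6] [18] [13] [18] [14] [15].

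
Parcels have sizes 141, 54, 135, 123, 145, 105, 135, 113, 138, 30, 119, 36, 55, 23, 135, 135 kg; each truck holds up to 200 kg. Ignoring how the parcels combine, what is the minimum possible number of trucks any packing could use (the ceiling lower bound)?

9

Total size = 141 + 54 + 135 + 123 + 145 + 105 + 135 + 113 + 138 + 30 + 119 + 36 + 55 + 23 + 135 + 135 = 1622 kg.
⌈1622 / 200⌉ = 9.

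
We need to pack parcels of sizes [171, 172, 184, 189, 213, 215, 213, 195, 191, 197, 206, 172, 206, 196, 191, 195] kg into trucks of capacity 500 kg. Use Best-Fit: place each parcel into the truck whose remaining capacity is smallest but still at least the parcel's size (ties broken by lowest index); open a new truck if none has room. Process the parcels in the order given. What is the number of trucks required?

Put 171 kg in truck 1; 329 kg remain.
Put 172 kg in truck 1; 157 kg remain.
Put 184 kg in truck 2; 316 kg remain.
Put 189 kg in truck 2; 127 kg remain.
Put 213 kg in truck 3; 287 kg remain.
Put 215 kg in truck 3; 72 kg remain.
Put 213 kg in truck 4; 287 kg remain.
Put 195 kg in truck 4; 92 kg remain.
Put 191 kg in truck 5; 309 kg remain.
Put 197 kg in truck 5; 112 kg remain.
Put 206 kg in truck 6; 294 kg remain.
Put 172 kg in truck 6; 122 kg remain.
Put 206 kg in truck 7; 294 kg remain.
Put 196 kg in truck 7; 98 kg remain.
Put 191 kg in truck 8; 309 kg remain.
Put 195 kg in truck 8; 114 kg remain.

8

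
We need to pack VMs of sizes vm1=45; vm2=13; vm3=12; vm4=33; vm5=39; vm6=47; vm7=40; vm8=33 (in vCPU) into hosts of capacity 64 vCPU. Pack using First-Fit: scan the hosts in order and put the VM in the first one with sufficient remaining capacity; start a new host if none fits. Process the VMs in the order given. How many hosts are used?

vm1 (45 vCPU) → host 1 (remaining 19 vCPU)
vm2 (13 vCPU) → host 1 (remaining 6 vCPU)
vm3 (12 vCPU) → host 2 (remaining 52 vCPU)
vm4 (33 vCPU) → host 2 (remaining 19 vCPU)
vm5 (39 vCPU) → host 3 (remaining 25 vCPU)
vm6 (47 vCPU) → host 4 (remaining 17 vCPU)
vm7 (40 vCPU) → host 5 (remaining 24 vCPU)
vm8 (33 vCPU) → host 6 (remaining 31 vCPU)
Final hosts: [45,13] [12,33] [39] [47] [40] [33].

6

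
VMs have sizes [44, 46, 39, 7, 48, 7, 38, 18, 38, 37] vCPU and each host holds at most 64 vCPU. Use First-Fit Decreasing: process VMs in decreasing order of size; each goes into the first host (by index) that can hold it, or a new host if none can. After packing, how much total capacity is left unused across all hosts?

Sorted descending: 48, 46, 44, 39, 38, 38, 37, 18, 7, 7.
48 vCPU → host 1 (remaining 16 vCPU)
46 vCPU → host 2 (remaining 18 vCPU)
44 vCPU → host 3 (remaining 20 vCPU)
39 vCPU → host 4 (remaining 25 vCPU)
38 vCPU → host 5 (remaining 26 vCPU)
38 vCPU → host 6 (remaining 26 vCPU)
37 vCPU → host 7 (remaining 27 vCPU)
18 vCPU → host 2 (remaining 0 vCPU)
7 vCPU → host 1 (remaining 9 vCPU)
7 vCPU → host 1 (remaining 2 vCPU)
7 hosts × 64 vCPU = 448 vCPU; used 322 vCPU; unused 126 vCPU.

126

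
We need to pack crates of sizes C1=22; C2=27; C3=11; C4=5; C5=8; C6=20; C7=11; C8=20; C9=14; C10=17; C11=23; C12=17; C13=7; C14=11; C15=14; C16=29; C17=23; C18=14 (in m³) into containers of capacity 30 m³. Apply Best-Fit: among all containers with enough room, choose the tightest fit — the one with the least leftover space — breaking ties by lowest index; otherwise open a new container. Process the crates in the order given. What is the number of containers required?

12 containers

Put C1 (22 m³) in container 1; 8 m³ remain.
Put C2 (27 m³) in container 2; 3 m³ remain.
Put C3 (11 m³) in container 3; 19 m³ remain.
Put C4 (5 m³) in container 1; 3 m³ remain.
Put C5 (8 m³) in container 3; 11 m³ remain.
Put C6 (20 m³) in container 4; 10 m³ remain.
Put C7 (11 m³) in container 3; 0 m³ remain.
Put C8 (20 m³) in container 5; 10 m³ remain.
Put C9 (14 m³) in container 6; 16 m³ remain.
Put C10 (17 m³) in container 7; 13 m³ remain.
Put C11 (23 m³) in container 8; 7 m³ remain.
Put C12 (17 m³) in container 9; 13 m³ remain.
Put C13 (7 m³) in container 8; 0 m³ remain.
Put C14 (11 m³) in container 7; 2 m³ remain.
Put C15 (14 m³) in container 6; 2 m³ remain.
Put C16 (29 m³) in container 10; 1 m³ remain.
Put C17 (23 m³) in container 11; 7 m³ remain.
Put C18 (14 m³) in container 12; 16 m³ remain.
Final containers: [22,5] [27] [11,8,11] [20] [20] [14,14] [17,11] [23,7] [17] [29] [23] [14].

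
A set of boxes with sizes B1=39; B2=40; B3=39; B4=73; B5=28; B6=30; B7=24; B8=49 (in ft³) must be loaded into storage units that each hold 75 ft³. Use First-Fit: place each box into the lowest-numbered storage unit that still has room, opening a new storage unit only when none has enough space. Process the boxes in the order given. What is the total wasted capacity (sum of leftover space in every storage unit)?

53

storage unit 1: place B1 (39 ft³), 36 ft³ left
storage unit 2: place B2 (40 ft³), 35 ft³ left
storage unit 3: place B3 (39 ft³), 36 ft³ left
storage unit 4: place B4 (73 ft³), 2 ft³ left
storage unit 1: place B5 (28 ft³), 8 ft³ left
storage unit 2: place B6 (30 ft³), 5 ft³ left
storage unit 3: place B7 (24 ft³), 12 ft³ left
storage unit 5: place B8 (49 ft³), 26 ft³ left
5 storage units × 75 ft³ = 375 ft³; used 322 ft³; unused 53 ft³.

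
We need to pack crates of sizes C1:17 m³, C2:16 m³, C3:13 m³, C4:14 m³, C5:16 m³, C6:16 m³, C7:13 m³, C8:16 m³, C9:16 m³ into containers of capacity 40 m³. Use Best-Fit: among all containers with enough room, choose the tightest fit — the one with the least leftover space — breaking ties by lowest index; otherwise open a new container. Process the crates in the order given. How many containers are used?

C1 (17 m³) → container 1 (remaining 23 m³)
C2 (16 m³) → container 1 (remaining 7 m³)
C3 (13 m³) → container 2 (remaining 27 m³)
C4 (14 m³) → container 2 (remaining 13 m³)
C5 (16 m³) → container 3 (remaining 24 m³)
C6 (16 m³) → container 3 (remaining 8 m³)
C7 (13 m³) → container 2 (remaining 0 m³)
C8 (16 m³) → container 4 (remaining 24 m³)
C9 (16 m³) → container 4 (remaining 8 m³)
Final containers: [17,16] [13,14,13] [16,16] [16,16].

4 containers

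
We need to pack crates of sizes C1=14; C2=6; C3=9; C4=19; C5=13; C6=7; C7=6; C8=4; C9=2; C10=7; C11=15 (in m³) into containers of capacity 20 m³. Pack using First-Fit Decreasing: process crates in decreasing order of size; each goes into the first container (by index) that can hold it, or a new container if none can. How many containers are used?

Sorted descending: 19, 15, 14, 13, 9, 7, 7, 6, 6, 4, 2.
19 m³ → container 1 (remaining 1 m³)
15 m³ → container 2 (remaining 5 m³)
14 m³ → container 3 (remaining 6 m³)
13 m³ → container 4 (remaining 7 m³)
9 m³ → container 5 (remaining 11 m³)
7 m³ → container 4 (remaining 0 m³)
7 m³ → container 5 (remaining 4 m³)
6 m³ → container 3 (remaining 0 m³)
6 m³ → container 6 (remaining 14 m³)
4 m³ → container 2 (remaining 1 m³)
2 m³ → container 5 (remaining 2 m³)
Final containers: [19] [15,4] [14,6] [13,7] [9,7,2] [6].

6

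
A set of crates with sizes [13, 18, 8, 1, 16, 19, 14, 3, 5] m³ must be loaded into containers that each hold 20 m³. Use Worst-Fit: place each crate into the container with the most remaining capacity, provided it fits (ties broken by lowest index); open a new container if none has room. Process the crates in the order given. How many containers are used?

6

13 m³ → container 1 (remaining 7 m³)
18 m³ → container 2 (remaining 2 m³)
8 m³ → container 3 (remaining 12 m³)
1 m³ → container 3 (remaining 11 m³)
16 m³ → container 4 (remaining 4 m³)
19 m³ → container 5 (remaining 1 m³)
14 m³ → container 6 (remaining 6 m³)
3 m³ → container 3 (remaining 8 m³)
5 m³ → container 3 (remaining 3 m³)
Final containers: [13] [18] [8,1,3,5] [16] [19] [14].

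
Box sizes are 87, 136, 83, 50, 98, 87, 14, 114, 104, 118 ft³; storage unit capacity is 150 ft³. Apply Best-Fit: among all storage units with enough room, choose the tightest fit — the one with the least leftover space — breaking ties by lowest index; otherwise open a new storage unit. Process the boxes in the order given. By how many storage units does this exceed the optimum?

0

Best-Fit: [87,50] [136,14] [83] [98] [87] [114] [104] [118] → 8 storage units.
8 boxes exceed 75 ft³ (half the capacity), and no two of those can share a storage unit, so at least 8 storage units are needed.
So 8 is already optimal.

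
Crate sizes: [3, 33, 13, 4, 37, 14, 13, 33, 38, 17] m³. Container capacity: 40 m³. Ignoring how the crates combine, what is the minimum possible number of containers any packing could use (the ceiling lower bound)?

Total size = 3 + 33 + 13 + 4 + 37 + 14 + 13 + 33 + 38 + 17 = 205 m³.
⌈205 / 40⌉ = 6.

6 containers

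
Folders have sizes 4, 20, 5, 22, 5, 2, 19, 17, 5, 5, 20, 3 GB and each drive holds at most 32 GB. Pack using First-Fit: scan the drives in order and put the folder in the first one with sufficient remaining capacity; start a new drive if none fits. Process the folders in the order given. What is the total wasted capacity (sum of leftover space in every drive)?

33

Put 4 GB in drive 1; 28 GB remain.
Put 20 GB in drive 1; 8 GB remain.
Put 5 GB in drive 1; 3 GB remain.
Put 22 GB in drive 2; 10 GB remain.
Put 5 GB in drive 2; 5 GB remain.
Put 2 GB in drive 1; 1 GB remain.
Put 19 GB in drive 3; 13 GB remain.
Put 17 GB in drive 4; 15 GB remain.
Put 5 GB in drive 2; 0 GB remain.
Put 5 GB in drive 3; 8 GB remain.
Put 20 GB in drive 5; 12 GB remain.
Put 3 GB in drive 3; 5 GB remain.
5 drives × 32 GB = 160 GB; used 127 GB; unused 33 GB.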